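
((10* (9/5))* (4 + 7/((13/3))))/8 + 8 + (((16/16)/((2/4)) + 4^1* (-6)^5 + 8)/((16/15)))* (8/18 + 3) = -31320767/312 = -100387.07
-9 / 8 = -1.12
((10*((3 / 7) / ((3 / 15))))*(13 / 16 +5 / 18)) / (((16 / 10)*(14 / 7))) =19625 / 2688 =7.30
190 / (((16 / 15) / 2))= 1425 / 4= 356.25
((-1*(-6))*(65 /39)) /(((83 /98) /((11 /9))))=10780 /747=14.43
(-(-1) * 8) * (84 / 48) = 14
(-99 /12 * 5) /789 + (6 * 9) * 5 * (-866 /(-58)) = 4031.33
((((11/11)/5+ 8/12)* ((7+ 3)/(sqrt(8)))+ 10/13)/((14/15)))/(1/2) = 150/91+ 65* sqrt(2)/14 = 8.21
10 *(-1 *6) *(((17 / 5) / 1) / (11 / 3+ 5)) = -306 / 13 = -23.54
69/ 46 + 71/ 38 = 64/ 19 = 3.37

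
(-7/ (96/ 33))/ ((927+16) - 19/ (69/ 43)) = -5313/ 2056000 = -0.00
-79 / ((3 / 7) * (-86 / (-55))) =-30415 / 258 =-117.89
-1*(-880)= 880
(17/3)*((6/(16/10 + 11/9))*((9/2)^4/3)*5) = 8365275/1016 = 8233.54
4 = 4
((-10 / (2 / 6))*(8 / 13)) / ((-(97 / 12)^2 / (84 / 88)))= 362880 / 1345487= 0.27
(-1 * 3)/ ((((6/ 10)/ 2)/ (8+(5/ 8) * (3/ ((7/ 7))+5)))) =-130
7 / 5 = 1.40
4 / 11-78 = -854 / 11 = -77.64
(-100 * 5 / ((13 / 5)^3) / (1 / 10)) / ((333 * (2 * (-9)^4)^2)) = -156250 / 31493024130321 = -0.00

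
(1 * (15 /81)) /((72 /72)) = 5 /27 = 0.19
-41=-41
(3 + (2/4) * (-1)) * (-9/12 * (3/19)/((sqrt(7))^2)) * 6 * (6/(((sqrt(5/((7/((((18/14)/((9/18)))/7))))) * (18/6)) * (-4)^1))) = 9 * sqrt(70)/304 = 0.25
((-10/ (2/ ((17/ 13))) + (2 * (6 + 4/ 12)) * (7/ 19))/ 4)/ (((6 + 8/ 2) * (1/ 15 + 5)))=-73/ 7904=-0.01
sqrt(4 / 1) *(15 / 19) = 30 / 19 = 1.58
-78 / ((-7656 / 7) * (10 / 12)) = 273 / 3190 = 0.09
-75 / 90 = -5 / 6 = -0.83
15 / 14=1.07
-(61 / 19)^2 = -10.31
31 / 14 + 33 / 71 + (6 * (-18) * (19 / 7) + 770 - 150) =327559 / 994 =329.54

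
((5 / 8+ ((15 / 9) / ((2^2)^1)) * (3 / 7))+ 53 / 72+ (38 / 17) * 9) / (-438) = -23195 / 469098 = -0.05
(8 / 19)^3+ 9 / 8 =65827 / 54872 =1.20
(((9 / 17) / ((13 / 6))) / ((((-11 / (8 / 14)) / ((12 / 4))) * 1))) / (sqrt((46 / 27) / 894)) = -5832 * sqrt(3427) / 391391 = -0.87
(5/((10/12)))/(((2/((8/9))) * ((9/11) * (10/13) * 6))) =286/405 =0.71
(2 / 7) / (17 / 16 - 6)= -32 / 553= -0.06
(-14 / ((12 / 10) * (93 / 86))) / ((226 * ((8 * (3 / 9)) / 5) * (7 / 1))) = -1075 / 84072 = -0.01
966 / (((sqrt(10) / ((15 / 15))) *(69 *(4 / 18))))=63 *sqrt(10) / 10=19.92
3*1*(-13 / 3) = -13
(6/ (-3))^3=-8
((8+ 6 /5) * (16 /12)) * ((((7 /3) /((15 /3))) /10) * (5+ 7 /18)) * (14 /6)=218638 /30375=7.20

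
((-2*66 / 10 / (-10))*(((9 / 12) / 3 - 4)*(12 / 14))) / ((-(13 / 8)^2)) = 9504 / 5915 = 1.61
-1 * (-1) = 1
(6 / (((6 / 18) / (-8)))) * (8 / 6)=-192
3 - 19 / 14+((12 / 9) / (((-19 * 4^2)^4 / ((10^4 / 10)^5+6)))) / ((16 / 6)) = 3500098218246165 / 59785019392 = 58544.74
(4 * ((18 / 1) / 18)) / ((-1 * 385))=-4 / 385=-0.01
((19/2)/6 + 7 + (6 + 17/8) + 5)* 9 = 1563/8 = 195.38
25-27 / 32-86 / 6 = 943 / 96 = 9.82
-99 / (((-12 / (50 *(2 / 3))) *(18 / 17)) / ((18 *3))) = 14025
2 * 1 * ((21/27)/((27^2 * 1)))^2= 98/43046721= 0.00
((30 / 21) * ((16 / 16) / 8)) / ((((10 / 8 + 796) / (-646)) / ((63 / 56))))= -4845 / 29764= -0.16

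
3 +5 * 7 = 38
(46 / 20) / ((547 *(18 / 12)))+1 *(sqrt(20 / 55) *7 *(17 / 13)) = 23 / 8205+238 *sqrt(11) / 143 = 5.52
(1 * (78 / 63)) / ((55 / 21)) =26 / 55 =0.47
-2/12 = -1/6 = -0.17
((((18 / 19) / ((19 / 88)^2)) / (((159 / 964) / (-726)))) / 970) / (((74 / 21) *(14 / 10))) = -24388860672 / 1304698403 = -18.69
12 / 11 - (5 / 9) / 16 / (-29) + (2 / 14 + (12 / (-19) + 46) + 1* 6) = 321379747 / 6109488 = 52.60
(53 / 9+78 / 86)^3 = 18191447000 / 57960603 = 313.86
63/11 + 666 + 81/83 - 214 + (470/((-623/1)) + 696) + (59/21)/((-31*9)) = 549372628811/476084763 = 1153.94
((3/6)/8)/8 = 1/128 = 0.01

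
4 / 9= 0.44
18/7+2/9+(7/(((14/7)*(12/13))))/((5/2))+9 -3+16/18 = 14111/1260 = 11.20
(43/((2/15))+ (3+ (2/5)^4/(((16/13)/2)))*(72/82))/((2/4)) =16664997/25625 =650.34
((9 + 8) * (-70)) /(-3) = 1190 /3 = 396.67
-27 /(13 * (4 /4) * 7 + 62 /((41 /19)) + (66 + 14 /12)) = -6642 /45977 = -0.14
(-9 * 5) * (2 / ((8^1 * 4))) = -45 / 16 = -2.81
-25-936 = -961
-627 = -627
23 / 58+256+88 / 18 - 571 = -161671 / 522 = -309.71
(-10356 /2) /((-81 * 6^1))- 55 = -3592 /81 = -44.35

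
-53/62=-0.85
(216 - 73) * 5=715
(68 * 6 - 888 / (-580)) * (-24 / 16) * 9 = -801657 / 145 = -5528.67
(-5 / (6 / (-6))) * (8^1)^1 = 40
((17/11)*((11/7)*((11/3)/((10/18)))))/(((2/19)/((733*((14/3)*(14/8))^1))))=18230443/20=911522.15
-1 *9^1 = -9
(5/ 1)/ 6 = 5/ 6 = 0.83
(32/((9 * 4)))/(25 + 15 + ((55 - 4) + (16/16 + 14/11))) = 44/4617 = 0.01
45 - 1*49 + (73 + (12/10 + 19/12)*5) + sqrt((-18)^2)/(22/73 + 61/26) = 1803281/20100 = 89.72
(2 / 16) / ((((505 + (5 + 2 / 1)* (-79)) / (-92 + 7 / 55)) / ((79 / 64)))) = 399187 / 1351680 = 0.30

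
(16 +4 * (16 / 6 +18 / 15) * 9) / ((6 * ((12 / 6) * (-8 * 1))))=-97 / 60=-1.62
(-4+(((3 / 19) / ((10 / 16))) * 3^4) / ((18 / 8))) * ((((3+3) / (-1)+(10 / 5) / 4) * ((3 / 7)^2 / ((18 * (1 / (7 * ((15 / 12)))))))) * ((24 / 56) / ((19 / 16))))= -15972 / 17689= -0.90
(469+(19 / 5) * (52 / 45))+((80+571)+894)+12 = 456838 / 225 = 2030.39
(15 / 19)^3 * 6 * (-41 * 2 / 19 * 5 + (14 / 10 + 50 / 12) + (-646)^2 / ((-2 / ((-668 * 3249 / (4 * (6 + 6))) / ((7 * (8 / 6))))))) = 10889798732621325 / 3648988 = 2984333939.33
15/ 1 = 15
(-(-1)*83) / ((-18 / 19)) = -1577 / 18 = -87.61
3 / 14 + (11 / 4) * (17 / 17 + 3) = 157 / 14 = 11.21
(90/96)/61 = 15/976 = 0.02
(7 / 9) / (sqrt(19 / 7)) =7 * sqrt(133) / 171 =0.47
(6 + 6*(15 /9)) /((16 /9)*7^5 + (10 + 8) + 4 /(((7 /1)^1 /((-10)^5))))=-504 /858241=-0.00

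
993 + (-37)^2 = 2362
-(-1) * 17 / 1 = 17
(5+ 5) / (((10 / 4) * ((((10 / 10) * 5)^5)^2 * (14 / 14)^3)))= 4 / 9765625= 0.00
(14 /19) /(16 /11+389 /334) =0.28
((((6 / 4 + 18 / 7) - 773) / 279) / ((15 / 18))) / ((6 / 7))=-2153 / 558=-3.86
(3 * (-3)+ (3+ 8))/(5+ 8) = 0.15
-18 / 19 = -0.95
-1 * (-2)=2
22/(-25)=-22/25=-0.88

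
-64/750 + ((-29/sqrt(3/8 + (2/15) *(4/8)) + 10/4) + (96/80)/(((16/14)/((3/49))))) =-41.16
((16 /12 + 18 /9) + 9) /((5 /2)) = 74 /15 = 4.93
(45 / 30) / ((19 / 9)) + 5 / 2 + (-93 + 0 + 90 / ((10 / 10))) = 0.21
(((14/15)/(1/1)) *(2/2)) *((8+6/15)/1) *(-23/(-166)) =2254/2075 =1.09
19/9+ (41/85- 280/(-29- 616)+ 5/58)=3.11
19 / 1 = 19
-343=-343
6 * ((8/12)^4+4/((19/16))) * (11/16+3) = 40474/513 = 78.90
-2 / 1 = -2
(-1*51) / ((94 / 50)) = -1275 / 47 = -27.13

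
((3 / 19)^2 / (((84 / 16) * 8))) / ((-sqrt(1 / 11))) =-3 * sqrt(11) / 5054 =-0.00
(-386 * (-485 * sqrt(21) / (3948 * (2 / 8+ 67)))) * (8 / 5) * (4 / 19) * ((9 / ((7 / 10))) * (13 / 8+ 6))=274075440 * sqrt(21) / 11770633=106.70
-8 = -8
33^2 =1089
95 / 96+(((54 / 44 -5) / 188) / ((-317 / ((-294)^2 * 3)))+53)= 70.41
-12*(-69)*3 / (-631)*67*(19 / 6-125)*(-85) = -1723500630 / 631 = -2731379.76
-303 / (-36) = 101 / 12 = 8.42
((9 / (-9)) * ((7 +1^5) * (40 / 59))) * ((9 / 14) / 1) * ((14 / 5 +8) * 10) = -155520 / 413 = -376.56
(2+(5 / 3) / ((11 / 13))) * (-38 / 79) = -4978 / 2607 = -1.91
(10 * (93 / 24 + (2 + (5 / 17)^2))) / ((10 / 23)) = 317009 / 2312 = 137.11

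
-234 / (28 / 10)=-83.57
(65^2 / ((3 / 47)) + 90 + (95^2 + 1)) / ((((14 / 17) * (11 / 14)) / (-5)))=-19203455 / 33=-581922.88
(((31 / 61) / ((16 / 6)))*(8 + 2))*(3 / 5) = 279 / 244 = 1.14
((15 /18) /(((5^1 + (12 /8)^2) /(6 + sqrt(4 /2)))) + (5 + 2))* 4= 40* sqrt(2) /87 + 892 /29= 31.41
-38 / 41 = -0.93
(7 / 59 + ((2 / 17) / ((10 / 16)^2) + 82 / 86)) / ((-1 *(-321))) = 1480736 / 346110225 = 0.00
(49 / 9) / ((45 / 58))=2842 / 405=7.02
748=748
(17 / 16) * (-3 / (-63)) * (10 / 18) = 85 / 3024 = 0.03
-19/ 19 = -1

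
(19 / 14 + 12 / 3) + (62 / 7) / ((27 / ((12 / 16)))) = 353 / 63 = 5.60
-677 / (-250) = 677 / 250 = 2.71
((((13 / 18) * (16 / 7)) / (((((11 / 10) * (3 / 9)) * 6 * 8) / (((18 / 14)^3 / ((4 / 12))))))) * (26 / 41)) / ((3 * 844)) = 0.00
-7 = -7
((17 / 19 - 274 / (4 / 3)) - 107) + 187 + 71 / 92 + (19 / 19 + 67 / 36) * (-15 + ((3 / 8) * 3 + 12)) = -129.20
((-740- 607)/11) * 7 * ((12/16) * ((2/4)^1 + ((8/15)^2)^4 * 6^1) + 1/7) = -3918856362677/8353125000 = -469.15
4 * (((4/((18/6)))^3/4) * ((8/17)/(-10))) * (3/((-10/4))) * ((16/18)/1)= 4096/34425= 0.12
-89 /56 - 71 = -4065 /56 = -72.59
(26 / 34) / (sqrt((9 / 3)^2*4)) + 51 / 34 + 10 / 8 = 587 / 204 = 2.88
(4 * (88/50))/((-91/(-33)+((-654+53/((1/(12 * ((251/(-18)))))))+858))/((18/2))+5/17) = -0.01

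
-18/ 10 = -9/ 5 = -1.80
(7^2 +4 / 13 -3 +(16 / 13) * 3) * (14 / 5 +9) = 590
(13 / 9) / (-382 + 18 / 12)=-26 / 6849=-0.00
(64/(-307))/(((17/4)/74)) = -18944/5219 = -3.63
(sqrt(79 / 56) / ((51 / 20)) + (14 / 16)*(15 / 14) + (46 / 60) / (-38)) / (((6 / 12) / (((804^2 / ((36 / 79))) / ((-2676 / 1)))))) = -1466.34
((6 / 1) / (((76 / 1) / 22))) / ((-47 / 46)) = -1518 / 893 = -1.70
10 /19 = 0.53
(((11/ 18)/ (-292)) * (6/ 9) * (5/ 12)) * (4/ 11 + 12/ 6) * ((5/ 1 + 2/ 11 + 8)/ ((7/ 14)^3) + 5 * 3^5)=-944125/ 520344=-1.81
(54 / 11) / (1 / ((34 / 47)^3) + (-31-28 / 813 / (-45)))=-77648589360 / 448542347803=-0.17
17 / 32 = 0.53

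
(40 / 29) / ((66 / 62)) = 1240 / 957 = 1.30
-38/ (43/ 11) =-418/ 43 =-9.72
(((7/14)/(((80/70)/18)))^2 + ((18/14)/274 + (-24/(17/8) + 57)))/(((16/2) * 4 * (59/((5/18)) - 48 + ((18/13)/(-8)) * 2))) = 2435347525/118679579648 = 0.02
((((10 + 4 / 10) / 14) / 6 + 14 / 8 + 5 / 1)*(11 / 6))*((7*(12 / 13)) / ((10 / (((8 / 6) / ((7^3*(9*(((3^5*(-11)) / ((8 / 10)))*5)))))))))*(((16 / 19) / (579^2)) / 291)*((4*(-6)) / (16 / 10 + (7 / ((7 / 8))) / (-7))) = 92384 / 968329584123071625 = 0.00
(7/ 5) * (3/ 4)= 21/ 20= 1.05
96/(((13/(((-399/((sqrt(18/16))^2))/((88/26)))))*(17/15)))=-127680/187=-682.78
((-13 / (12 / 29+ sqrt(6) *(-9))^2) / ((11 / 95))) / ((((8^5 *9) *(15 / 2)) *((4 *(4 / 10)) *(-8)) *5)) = 6024083 *sqrt(6) / 240691676179857408+ 428956255 / 262572737650753536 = 0.00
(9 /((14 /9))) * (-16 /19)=-648 /133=-4.87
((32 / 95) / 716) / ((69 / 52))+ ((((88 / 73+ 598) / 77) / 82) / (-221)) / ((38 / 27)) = 5907947657 / 119521335823890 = 0.00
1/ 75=0.01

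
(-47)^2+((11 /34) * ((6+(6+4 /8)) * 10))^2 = 4444229 /1156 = 3844.49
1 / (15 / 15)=1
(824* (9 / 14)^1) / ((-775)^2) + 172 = 723156208 / 4204375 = 172.00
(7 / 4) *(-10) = -35 / 2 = -17.50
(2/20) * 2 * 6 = 6/5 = 1.20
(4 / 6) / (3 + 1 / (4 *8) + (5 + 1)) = 64 / 867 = 0.07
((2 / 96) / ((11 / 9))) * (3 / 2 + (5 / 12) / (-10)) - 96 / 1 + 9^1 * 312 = 3818531 / 1408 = 2712.02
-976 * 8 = -7808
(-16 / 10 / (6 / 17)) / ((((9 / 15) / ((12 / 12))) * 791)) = -68 / 7119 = -0.01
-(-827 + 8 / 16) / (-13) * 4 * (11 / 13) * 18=-654588 / 169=-3873.30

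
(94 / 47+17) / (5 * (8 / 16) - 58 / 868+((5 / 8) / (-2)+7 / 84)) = 197904 / 22957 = 8.62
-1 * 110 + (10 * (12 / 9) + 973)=2629 / 3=876.33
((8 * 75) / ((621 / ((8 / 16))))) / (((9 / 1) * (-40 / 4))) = -10 / 1863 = -0.01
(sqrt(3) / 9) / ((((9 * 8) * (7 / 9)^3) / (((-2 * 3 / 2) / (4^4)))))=-27 * sqrt(3) / 702464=-0.00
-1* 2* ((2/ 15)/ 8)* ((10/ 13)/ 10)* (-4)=2/ 195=0.01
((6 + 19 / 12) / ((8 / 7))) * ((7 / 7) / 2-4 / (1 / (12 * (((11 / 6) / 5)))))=-36309 / 320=-113.47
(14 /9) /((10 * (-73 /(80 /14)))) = -8 /657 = -0.01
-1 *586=-586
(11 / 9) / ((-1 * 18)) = -11 / 162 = -0.07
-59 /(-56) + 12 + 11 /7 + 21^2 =3645 /8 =455.62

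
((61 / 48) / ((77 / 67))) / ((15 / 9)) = 4087 / 6160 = 0.66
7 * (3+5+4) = 84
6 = 6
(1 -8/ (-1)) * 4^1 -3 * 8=12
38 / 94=19 / 47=0.40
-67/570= -0.12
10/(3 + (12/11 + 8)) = 110/133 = 0.83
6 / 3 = 2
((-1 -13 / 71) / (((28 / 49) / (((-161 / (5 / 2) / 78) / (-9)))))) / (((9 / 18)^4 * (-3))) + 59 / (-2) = -7099247 / 249210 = -28.49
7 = 7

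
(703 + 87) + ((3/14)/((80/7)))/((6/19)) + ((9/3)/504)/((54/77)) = 20478559/25920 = 790.07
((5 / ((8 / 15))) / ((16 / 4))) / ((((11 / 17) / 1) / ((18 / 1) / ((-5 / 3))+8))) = -10.14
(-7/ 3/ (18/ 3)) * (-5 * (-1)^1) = -35/ 18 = -1.94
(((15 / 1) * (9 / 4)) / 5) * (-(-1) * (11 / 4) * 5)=1485 / 16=92.81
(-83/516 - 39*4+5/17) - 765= -8077843/8772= -920.87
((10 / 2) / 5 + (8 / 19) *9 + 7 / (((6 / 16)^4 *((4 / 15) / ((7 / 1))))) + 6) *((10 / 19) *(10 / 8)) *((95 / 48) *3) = 596531875 / 16416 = 36338.44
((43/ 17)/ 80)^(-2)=1849600/ 1849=1000.32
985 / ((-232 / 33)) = -32505 / 232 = -140.11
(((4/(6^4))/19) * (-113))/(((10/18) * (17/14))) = -791/29070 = -0.03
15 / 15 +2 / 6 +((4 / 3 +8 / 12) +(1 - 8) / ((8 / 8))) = -11 / 3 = -3.67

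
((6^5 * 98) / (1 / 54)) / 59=41150592 / 59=697467.66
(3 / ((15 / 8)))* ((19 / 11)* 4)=608 / 55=11.05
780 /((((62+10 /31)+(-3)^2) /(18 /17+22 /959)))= 142146160 /12015311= 11.83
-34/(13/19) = -646/13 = -49.69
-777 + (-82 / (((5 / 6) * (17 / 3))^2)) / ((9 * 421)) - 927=-5183102352 / 3041725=-1704.00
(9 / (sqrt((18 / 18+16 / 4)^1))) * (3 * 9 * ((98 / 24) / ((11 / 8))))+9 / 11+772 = 7938 * sqrt(5) / 55+8501 / 11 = 1095.54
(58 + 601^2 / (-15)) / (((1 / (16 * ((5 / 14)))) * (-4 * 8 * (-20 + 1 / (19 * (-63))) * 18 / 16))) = -13692578 / 71823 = -190.64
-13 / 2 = -6.50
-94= -94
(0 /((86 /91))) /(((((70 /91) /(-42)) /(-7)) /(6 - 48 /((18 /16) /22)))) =0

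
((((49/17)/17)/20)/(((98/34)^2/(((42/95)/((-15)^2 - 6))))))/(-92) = -1/44661400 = -0.00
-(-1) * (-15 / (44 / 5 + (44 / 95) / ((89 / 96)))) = -126825 / 78628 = -1.61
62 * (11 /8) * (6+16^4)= 11174911 /2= 5587455.50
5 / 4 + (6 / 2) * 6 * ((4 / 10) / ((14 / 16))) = 1327 / 140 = 9.48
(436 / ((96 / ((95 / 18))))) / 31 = 10355 / 13392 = 0.77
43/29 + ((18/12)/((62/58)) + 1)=6987/1798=3.89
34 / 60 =17 / 30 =0.57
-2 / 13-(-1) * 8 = 102 / 13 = 7.85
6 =6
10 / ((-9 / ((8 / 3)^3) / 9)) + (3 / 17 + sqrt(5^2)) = -84664 / 459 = -184.45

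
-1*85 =-85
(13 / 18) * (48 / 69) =104 / 207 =0.50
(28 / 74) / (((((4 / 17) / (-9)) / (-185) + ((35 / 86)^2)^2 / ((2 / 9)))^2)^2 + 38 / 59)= 2052703215800054735440817612905776689313754644480000 / 3495334428548918969457533387393637615733638725159579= 0.59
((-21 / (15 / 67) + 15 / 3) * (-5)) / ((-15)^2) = 148 / 75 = 1.97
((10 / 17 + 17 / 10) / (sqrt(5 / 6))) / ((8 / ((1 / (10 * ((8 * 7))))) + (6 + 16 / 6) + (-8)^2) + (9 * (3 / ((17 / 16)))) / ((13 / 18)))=15171 * sqrt(30) / 152087300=0.00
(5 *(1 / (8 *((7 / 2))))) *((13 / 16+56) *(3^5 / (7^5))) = 1104435 / 7529536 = 0.15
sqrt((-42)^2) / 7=6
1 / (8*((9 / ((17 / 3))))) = 17 / 216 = 0.08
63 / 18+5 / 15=23 / 6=3.83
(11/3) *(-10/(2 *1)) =-55/3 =-18.33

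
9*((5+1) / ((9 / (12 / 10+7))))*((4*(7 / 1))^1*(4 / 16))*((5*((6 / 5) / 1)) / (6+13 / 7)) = 72324 / 275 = 263.00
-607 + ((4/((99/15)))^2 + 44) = -612707/1089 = -562.63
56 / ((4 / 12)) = 168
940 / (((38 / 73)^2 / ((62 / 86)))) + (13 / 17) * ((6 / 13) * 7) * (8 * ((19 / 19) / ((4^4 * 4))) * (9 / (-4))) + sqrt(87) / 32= sqrt(87) / 32 + 168949387433 / 67556096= 2501.17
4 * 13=52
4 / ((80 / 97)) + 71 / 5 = 381 / 20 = 19.05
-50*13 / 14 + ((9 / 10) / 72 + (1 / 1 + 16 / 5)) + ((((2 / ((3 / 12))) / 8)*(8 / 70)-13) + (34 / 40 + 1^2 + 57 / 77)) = -323471 / 6160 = -52.51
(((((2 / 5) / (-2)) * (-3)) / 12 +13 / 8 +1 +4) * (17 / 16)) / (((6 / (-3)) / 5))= -17.73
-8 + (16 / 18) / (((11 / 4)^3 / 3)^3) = -8.00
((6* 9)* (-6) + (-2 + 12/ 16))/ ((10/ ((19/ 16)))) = -24719/ 640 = -38.62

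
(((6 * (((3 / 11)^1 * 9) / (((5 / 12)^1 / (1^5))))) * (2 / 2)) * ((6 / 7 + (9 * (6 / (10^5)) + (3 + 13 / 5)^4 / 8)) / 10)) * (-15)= -31584733461 / 4812500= -6563.06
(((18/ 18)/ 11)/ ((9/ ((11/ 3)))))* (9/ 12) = 1/ 36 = 0.03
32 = 32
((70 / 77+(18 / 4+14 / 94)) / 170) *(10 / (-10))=-0.03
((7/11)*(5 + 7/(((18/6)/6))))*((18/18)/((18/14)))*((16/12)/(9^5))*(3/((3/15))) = 18620/5845851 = 0.00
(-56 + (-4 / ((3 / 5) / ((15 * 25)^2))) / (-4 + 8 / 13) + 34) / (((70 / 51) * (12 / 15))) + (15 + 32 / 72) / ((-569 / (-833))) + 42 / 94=37400951310901 / 148263192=252260.53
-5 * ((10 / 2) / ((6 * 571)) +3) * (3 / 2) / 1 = -51415 / 2284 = -22.51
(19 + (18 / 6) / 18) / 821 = 115 / 4926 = 0.02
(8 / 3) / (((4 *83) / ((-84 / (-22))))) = 28 / 913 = 0.03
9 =9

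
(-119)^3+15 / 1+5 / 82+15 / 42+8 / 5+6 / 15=-483635634 / 287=-1685141.58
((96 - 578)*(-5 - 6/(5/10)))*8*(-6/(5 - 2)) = -131104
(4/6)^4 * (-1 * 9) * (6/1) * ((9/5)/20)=-24/25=-0.96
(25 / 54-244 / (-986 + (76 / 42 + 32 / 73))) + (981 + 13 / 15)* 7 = 6873.78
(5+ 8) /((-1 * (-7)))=13 /7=1.86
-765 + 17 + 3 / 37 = -27673 / 37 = -747.92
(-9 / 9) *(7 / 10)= -7 / 10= -0.70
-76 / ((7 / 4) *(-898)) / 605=152 / 1901515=0.00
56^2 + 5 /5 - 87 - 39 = 3011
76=76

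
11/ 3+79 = 248/ 3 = 82.67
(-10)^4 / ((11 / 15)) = 150000 / 11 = 13636.36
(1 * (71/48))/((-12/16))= -71/36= -1.97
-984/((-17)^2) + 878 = 252758/289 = 874.60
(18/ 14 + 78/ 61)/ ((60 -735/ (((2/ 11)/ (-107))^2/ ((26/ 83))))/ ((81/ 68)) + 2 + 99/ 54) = -1635930/ 42704883724111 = -0.00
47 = 47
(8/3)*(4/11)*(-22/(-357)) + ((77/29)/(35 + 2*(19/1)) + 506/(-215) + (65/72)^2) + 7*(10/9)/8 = -132004363867/280783298880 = -0.47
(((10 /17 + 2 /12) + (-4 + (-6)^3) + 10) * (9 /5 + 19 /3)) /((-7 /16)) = 3889.97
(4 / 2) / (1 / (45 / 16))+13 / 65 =233 / 40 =5.82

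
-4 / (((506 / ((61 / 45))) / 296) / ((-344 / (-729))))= -1.50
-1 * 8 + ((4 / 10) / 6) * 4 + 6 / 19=-2114 / 285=-7.42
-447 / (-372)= 149 / 124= 1.20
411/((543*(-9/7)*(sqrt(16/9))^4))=-0.19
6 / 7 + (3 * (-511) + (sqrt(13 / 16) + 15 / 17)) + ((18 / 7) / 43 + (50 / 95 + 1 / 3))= -1529.44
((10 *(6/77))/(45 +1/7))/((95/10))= 30/16511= 0.00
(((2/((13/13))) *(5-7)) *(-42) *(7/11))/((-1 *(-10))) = 588/55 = 10.69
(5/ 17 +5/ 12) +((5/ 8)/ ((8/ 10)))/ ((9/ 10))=3865/ 2448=1.58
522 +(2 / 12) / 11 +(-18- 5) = 32935 / 66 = 499.02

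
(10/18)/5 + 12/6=19/9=2.11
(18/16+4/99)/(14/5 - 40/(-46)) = 106145/334224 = 0.32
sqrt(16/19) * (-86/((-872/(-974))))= -41882 * sqrt(19)/2071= -88.15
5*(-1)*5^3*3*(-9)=16875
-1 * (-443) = 443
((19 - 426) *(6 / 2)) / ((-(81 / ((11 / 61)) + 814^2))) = 13431 / 7293497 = 0.00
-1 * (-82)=82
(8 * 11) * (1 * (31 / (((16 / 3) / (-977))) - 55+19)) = -502903.50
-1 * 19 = -19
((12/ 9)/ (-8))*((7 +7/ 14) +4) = -23/ 12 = -1.92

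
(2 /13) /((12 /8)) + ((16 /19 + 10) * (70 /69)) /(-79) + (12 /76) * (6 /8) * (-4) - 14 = -342749 /23621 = -14.51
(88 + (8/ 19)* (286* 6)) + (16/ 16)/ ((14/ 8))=107876/ 133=811.10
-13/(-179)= 13/179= 0.07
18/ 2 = 9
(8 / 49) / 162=4 / 3969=0.00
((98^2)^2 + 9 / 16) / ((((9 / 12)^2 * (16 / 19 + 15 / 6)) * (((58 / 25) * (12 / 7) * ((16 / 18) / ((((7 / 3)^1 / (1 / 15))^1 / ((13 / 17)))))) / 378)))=183938844062570625 / 766064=240108977921.65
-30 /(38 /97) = -1455 /19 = -76.58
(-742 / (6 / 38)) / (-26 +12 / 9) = 7049 / 37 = 190.51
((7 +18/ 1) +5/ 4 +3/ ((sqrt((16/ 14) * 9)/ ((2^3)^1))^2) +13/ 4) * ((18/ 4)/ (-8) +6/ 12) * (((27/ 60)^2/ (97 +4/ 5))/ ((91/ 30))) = -7803/ 3797248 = -0.00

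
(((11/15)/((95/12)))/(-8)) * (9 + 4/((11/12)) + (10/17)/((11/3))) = -2529/16150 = -0.16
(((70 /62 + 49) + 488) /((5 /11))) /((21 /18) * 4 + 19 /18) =3303036 /15965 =206.89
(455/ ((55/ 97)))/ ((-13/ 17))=-1049.36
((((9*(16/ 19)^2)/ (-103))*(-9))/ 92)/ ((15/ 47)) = 81216/ 4276045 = 0.02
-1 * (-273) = 273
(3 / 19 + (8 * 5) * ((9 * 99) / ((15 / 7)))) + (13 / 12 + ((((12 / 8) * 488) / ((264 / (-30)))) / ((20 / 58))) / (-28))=16641.86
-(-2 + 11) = -9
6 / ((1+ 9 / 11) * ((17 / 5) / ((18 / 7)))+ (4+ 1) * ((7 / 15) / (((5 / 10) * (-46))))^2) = 1571130 / 630049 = 2.49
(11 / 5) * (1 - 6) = -11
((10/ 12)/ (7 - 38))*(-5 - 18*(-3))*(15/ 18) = -1225/ 1116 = -1.10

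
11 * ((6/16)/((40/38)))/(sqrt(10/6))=627 * sqrt(15)/800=3.04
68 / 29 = 2.34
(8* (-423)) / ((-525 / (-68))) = -76704 / 175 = -438.31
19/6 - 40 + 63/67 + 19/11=-151081/4422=-34.17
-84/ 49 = -12/ 7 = -1.71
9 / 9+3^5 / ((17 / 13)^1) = 3176 / 17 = 186.82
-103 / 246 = -0.42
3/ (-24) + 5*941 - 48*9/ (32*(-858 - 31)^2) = 29746892011/ 6322568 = 4704.87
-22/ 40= -11/ 20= -0.55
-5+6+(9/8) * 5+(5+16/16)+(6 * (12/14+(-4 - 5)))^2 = 940661/392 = 2399.65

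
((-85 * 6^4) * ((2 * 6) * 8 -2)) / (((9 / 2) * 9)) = -255680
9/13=0.69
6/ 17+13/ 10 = 1.65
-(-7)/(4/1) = 7/4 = 1.75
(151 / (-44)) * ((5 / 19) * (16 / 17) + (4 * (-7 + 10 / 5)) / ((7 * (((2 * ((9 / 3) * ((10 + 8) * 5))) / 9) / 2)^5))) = -102740351227 / 120873060000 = -0.85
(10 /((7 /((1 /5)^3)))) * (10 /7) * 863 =3452 /245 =14.09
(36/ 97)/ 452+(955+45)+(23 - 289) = 8045383/ 10961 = 734.00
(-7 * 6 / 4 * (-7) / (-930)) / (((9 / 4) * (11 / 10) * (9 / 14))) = -1372 / 27621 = -0.05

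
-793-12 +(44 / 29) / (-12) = -70046 / 87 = -805.13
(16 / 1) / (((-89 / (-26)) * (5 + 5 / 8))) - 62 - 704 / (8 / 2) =-949862 / 4005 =-237.17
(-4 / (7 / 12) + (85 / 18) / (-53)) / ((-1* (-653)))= -46387 / 4360734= -0.01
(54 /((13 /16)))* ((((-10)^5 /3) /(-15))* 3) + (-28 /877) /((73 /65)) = 368760936340 /832273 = 443076.89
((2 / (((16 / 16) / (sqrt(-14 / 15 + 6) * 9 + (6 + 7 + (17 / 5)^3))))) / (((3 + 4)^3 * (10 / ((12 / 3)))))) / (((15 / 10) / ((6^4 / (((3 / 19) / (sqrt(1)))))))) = 131328 * sqrt(285) / 8575 + 20443392 / 30625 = 926.09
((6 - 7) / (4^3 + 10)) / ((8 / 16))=-1 / 37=-0.03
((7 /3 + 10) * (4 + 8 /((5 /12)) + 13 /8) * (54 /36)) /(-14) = -36741 /1120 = -32.80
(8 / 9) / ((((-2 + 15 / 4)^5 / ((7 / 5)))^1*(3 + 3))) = 4096 / 324135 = 0.01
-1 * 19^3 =-6859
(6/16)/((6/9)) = 9/16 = 0.56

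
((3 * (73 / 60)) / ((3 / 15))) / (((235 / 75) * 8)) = 1095 / 1504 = 0.73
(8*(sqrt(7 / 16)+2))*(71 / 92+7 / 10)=677*sqrt(7) / 230+2708 / 115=31.34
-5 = -5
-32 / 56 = -4 / 7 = -0.57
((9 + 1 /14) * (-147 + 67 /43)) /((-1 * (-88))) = -397129 /26488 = -14.99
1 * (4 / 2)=2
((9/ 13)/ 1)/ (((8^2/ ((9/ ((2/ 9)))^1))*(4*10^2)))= 729/ 665600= 0.00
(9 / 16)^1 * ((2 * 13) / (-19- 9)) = -117 / 224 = -0.52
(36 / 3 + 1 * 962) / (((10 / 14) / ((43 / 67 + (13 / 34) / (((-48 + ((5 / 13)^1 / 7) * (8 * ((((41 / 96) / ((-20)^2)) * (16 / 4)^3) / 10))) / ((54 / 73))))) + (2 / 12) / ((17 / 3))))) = 247100915022227 / 272372526865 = 907.22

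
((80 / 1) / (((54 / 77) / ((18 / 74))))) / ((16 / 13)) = 5005 / 222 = 22.55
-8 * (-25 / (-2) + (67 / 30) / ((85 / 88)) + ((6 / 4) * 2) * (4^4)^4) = -131425999408684 / 1275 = -103079215222.50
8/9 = 0.89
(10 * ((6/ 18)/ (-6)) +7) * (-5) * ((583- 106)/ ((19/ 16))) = -245920/ 19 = -12943.16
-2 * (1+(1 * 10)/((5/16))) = -66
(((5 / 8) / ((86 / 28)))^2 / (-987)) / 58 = -175 / 241937952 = -0.00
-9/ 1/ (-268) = 9/ 268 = 0.03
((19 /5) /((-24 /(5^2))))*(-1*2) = 95 /12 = 7.92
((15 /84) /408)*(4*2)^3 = 80 /357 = 0.22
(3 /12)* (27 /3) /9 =1 /4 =0.25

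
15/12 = 1.25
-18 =-18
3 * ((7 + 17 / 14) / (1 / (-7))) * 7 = -2415 / 2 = -1207.50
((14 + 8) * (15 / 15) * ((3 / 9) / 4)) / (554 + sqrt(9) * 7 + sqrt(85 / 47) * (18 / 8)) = 475640 / 149173869- 66 * sqrt(3995) / 248623115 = 0.00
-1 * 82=-82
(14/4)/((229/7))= 49/458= 0.11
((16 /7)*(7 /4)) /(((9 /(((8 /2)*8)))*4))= 32 /9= 3.56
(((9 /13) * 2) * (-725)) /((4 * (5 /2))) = -1305 /13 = -100.38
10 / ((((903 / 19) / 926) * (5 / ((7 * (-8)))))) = -281504 / 129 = -2182.20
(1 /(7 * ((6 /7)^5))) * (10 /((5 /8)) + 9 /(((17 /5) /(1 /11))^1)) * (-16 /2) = -7291837 /181764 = -40.12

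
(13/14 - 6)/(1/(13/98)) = -923/1372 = -0.67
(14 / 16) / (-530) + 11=46633 / 4240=11.00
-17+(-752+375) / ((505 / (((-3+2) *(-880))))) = -68069 / 101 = -673.95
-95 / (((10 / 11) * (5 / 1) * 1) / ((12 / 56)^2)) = -1881 / 1960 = -0.96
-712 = -712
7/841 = 0.01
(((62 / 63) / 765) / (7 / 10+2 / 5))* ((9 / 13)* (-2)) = -248 / 153153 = -0.00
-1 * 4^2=-16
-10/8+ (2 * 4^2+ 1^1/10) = 617/20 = 30.85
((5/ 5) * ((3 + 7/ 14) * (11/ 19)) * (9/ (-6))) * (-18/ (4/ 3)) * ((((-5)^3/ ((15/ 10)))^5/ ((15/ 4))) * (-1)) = 7519531250000/ 171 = 43973866959.06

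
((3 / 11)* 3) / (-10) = -9 / 110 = -0.08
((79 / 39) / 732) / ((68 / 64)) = 316 / 121329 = 0.00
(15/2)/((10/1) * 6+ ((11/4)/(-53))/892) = 0.13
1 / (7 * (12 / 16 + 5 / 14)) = 4 / 31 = 0.13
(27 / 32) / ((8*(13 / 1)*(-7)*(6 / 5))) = -45 / 46592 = -0.00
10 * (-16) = -160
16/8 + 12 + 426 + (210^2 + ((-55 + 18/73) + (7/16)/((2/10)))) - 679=51168251/1168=43808.43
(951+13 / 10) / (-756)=-9523 / 7560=-1.26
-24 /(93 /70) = -560 /31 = -18.06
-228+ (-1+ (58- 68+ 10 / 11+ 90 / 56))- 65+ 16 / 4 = -91625 / 308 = -297.48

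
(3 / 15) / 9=1 / 45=0.02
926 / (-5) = -926 / 5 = -185.20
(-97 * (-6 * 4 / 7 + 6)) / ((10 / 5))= -873 / 7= -124.71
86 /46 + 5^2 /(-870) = 7367 /4002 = 1.84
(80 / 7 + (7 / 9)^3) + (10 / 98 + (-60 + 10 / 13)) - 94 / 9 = -26782292 / 464373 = -57.67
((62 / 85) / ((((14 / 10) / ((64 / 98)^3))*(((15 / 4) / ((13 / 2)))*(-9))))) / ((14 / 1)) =-0.00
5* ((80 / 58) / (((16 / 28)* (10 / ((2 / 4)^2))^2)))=7 / 928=0.01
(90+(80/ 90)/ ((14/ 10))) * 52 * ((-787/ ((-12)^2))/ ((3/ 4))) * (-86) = 5024034860/ 1701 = 2953577.23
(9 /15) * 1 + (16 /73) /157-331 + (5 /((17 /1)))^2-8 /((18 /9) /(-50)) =-2158117563 /16561145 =-130.31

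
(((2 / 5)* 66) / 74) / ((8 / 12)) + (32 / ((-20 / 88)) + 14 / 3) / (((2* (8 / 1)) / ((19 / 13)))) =-137375 / 11544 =-11.90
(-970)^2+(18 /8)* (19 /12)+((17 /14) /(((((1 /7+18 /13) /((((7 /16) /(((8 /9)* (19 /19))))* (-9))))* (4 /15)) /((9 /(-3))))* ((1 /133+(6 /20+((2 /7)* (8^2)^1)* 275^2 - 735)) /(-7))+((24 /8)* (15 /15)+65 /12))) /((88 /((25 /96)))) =115381192737898340408503 /122628075114734464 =940903.56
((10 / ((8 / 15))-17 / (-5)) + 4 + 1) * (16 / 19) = 2172 / 95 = 22.86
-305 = -305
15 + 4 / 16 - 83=-271 / 4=-67.75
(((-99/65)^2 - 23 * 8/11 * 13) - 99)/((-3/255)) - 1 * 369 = 26332.46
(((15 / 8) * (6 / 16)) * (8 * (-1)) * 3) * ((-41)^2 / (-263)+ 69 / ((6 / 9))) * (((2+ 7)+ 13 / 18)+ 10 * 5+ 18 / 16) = -3356656485 / 33664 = -99710.57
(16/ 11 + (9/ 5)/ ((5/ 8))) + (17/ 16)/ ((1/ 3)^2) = 61147/ 4400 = 13.90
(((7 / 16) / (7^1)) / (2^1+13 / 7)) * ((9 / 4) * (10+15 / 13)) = 0.41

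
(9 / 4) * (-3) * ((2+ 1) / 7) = -81 / 28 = -2.89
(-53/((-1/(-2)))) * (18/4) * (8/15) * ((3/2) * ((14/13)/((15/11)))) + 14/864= -42309533/140400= -301.35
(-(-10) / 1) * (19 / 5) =38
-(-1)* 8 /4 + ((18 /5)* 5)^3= 5834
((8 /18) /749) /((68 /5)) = 5 /114597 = 0.00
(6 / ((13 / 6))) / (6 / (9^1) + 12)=0.22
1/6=0.17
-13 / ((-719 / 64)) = 832 / 719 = 1.16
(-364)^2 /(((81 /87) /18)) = 7684768 /3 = 2561589.33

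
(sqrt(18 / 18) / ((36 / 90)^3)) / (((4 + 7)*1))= 125 / 88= 1.42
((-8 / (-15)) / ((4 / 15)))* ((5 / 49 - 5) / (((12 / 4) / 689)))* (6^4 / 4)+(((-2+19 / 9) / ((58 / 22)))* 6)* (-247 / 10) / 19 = -15537232607 / 21315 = -728934.21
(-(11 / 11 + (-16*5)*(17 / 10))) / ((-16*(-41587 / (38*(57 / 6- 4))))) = 28215 / 665392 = 0.04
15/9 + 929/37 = 2972/111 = 26.77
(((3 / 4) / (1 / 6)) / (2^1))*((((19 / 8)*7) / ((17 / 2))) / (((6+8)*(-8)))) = -171 / 4352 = -0.04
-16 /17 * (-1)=16 /17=0.94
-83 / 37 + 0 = -83 / 37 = -2.24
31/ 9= 3.44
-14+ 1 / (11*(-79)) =-12167 / 869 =-14.00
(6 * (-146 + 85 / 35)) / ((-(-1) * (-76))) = 3015 / 266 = 11.33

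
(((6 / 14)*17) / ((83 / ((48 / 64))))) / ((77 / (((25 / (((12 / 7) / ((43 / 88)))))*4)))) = 0.02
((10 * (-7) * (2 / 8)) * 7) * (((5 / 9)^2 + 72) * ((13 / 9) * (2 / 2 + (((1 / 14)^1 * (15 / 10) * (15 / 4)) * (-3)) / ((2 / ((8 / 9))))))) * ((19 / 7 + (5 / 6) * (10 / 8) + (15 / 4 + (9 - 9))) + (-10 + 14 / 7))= 2934.82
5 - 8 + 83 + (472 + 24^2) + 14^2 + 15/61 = 80779/61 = 1324.25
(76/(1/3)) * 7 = 1596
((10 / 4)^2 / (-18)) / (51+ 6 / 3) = -25 / 3816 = -0.01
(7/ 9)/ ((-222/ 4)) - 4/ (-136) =523/ 33966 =0.02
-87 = -87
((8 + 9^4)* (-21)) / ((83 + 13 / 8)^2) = -8828736 / 458329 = -19.26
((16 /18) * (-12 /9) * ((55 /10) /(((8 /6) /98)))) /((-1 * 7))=616 /9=68.44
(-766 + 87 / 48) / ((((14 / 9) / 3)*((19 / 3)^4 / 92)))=-615030327 / 7297976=-84.27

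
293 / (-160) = -293 / 160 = -1.83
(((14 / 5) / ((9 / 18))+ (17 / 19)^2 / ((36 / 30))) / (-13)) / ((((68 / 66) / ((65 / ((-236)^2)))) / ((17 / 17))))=-746603 / 1367225408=-0.00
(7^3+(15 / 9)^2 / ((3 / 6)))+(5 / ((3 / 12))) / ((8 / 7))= 6589 / 18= 366.06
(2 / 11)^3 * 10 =80 / 1331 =0.06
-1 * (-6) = 6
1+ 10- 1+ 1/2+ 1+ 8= 39/2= 19.50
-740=-740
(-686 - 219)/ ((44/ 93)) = -84165/ 44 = -1912.84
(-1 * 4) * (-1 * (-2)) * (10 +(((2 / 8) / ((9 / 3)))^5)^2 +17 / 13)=-9101852540941 / 100615716864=-90.46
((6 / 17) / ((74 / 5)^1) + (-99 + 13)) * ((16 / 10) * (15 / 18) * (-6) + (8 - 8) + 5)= 162237 / 629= 257.93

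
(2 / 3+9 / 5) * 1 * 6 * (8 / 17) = 592 / 85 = 6.96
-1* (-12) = 12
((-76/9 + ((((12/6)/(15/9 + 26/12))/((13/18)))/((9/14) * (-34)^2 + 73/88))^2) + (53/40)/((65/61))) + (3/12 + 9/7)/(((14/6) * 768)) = -1526286427976926573799533/211980546487891694822400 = -7.20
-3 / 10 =-0.30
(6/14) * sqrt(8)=6 * sqrt(2)/7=1.21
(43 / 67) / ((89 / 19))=817 / 5963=0.14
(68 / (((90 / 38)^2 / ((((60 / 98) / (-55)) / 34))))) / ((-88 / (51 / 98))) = 6137 / 261468900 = 0.00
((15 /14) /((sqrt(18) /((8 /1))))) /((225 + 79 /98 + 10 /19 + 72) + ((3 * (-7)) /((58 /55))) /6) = 30856 * sqrt(2) /6372055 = 0.01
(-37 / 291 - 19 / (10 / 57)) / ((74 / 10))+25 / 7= -1670311 / 150738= -11.08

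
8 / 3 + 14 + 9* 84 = 2318 / 3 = 772.67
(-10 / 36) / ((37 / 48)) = -40 / 111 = -0.36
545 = 545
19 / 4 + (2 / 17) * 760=6403 / 68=94.16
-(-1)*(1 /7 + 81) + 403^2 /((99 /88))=9100016 /63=144444.70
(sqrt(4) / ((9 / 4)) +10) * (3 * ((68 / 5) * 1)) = 6664 / 15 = 444.27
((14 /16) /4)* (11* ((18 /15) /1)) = 2.89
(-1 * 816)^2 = 665856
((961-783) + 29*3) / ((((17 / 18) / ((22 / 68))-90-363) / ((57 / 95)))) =-15741 / 44558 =-0.35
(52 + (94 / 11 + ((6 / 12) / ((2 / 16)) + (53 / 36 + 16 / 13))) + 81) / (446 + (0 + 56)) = 763183 / 2584296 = 0.30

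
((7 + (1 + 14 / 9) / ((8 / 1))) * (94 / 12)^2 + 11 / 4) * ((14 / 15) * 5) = 8198897 / 3888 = 2108.77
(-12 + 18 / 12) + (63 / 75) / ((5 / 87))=1029 / 250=4.12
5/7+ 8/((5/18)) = 1033/35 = 29.51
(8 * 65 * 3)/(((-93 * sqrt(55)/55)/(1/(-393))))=520 * sqrt(55)/12183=0.32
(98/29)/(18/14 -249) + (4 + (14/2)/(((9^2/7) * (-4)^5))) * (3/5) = 2764398547/1158589440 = 2.39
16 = 16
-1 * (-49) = 49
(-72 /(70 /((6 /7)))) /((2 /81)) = -8748 /245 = -35.71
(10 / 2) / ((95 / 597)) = 597 / 19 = 31.42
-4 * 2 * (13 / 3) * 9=-312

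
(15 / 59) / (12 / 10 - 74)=-75 / 21476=-0.00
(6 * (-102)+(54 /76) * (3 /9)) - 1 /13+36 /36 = -301755 /494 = -610.84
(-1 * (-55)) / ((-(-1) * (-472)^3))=-55 / 105154048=-0.00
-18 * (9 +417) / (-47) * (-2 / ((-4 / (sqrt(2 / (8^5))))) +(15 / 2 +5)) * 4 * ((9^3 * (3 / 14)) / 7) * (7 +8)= 2731517.03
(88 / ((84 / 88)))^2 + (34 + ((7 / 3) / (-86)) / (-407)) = 131715677209 / 15435882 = 8533.08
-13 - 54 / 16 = -131 / 8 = -16.38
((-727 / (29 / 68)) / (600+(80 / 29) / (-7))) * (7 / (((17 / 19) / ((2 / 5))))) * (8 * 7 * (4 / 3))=-151611488 / 228225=-664.31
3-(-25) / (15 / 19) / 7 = 158 / 21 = 7.52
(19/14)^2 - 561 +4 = -555.16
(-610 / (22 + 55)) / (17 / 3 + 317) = -915 / 37268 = -0.02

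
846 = 846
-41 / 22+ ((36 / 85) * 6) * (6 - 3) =10771 / 1870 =5.76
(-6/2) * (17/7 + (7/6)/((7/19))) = -235/14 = -16.79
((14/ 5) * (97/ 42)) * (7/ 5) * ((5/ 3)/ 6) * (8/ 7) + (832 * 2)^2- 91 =373789063/ 135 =2768807.87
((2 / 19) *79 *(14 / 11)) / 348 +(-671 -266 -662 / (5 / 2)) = -1201.77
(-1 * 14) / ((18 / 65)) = -455 / 9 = -50.56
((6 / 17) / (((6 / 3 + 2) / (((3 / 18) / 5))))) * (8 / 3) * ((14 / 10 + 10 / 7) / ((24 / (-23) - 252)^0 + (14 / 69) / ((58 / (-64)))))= 132066 / 4620175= 0.03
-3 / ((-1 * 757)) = 3 / 757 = 0.00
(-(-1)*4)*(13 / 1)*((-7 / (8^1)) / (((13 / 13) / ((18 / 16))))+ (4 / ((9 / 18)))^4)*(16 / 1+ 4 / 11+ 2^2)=47698742 / 11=4336249.27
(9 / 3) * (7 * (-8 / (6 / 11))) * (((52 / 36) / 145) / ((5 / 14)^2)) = -784784 / 32625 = -24.05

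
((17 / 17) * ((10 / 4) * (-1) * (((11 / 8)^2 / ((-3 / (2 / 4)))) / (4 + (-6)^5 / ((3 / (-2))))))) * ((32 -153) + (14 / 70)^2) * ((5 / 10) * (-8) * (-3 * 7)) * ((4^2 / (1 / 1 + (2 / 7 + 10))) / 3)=-373527 / 512315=-0.73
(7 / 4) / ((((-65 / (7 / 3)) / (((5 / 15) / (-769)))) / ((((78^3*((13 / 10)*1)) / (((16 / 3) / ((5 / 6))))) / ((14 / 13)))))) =599781 / 246080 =2.44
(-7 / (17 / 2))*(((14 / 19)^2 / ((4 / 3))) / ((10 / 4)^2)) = -0.05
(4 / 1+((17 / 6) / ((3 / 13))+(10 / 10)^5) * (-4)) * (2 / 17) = -52 / 9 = -5.78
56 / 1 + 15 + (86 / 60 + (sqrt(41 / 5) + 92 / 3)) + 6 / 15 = sqrt(205) / 5 + 207 / 2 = 106.36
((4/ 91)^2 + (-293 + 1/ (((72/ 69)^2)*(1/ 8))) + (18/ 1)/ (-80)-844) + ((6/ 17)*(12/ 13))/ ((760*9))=-1129.88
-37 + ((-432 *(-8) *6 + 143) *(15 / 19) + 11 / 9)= 16447.64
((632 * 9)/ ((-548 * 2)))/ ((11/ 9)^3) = -518319/ 182347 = -2.84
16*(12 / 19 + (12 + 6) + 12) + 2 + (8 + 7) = 9635 / 19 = 507.11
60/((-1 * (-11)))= 60/11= 5.45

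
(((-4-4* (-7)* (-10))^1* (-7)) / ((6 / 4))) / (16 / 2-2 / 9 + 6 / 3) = 1491 / 11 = 135.55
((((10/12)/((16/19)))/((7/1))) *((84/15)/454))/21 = 19/228816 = 0.00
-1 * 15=-15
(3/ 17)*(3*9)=81/ 17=4.76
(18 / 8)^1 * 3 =27 / 4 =6.75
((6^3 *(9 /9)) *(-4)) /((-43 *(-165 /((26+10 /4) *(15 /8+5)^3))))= -1551825 /1376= -1127.78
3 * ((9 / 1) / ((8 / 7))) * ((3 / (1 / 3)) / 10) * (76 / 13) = 32319 / 260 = 124.30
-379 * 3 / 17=-1137 / 17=-66.88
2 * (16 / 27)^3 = 0.42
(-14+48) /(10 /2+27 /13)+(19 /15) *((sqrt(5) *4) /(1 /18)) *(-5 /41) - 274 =-12383 /46 - 456 *sqrt(5) /41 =-294.07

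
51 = 51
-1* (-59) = 59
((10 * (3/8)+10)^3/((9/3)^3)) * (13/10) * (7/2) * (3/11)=275275/2304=119.48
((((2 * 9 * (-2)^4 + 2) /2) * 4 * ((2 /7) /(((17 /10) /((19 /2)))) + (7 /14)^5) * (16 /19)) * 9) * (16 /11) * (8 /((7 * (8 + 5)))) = 2070961920 /2263261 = 915.03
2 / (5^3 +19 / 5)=5 / 322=0.02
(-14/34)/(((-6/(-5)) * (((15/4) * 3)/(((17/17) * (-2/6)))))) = 14/1377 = 0.01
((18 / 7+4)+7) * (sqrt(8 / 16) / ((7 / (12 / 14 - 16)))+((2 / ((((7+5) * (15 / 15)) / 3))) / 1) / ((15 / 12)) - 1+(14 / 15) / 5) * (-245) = 4123 / 3+25175 * sqrt(2) / 7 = 6460.45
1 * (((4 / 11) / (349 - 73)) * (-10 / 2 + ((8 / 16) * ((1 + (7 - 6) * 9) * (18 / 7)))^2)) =7855 / 37191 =0.21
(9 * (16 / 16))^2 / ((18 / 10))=45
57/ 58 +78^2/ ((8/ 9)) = 198519/ 29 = 6845.48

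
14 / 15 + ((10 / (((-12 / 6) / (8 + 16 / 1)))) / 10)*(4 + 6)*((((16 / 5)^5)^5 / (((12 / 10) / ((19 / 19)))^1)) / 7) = -15211807202738519167752918933262 / 250339508056640625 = -60764708378738.08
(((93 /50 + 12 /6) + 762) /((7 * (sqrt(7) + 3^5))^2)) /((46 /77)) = 0.00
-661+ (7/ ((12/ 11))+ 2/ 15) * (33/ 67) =-881417/ 1340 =-657.77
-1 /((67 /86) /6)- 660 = -44736 /67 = -667.70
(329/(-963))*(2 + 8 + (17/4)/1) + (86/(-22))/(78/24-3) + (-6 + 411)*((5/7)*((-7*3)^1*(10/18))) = -47958109/14124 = -3395.50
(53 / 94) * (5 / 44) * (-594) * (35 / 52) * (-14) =1752975 / 4888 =358.63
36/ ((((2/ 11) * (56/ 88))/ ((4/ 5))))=8712/ 35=248.91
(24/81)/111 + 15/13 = 45059/38961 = 1.16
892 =892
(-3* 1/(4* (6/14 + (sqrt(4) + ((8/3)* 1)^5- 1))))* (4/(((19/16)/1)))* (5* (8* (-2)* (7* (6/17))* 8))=1097349120/37436669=29.31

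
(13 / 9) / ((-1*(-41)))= 13 / 369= 0.04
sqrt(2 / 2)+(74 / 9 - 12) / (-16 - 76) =431 / 414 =1.04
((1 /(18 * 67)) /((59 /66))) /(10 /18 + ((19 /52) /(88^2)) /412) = 5474946048 /3279161543803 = 0.00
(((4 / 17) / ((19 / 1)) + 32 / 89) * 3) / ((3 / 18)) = 192456 / 28747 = 6.69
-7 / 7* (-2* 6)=12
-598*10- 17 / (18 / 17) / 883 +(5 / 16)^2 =-12165741677 / 2034432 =-5979.92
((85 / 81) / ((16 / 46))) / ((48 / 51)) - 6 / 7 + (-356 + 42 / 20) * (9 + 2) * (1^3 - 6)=1412825989 / 72576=19466.85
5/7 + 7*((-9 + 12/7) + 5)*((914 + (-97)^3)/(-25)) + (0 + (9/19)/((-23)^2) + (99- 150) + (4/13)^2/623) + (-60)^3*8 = -61155034860154553/26455990925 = -2311576.04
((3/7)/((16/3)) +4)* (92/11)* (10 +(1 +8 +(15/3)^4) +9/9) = 6779595/308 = 22011.67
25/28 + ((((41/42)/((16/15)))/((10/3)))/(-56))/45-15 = -5308841/376320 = -14.11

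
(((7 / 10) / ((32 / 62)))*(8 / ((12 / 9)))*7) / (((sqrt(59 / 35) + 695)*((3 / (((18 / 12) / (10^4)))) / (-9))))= -4433961 / 120219136000 + 4557*sqrt(2065) / 3005478400000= -0.00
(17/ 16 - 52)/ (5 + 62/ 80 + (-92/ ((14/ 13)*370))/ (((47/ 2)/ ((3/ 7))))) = -347234825/ 39338778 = -8.83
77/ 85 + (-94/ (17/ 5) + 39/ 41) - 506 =-1853288/ 3485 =-531.79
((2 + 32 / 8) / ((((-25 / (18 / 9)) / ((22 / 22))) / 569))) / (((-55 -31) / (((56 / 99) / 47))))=63728 / 1667325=0.04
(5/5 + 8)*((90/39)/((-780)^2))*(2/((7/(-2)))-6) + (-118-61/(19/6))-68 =-1199563311/5844020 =-205.26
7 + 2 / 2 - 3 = 5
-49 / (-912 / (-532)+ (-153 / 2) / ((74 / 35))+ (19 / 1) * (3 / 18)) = 152292 / 97285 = 1.57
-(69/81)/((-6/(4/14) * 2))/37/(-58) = -23/2433564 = -0.00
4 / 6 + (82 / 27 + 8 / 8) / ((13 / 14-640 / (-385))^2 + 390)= 3508918 / 5184243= 0.68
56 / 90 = 28 / 45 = 0.62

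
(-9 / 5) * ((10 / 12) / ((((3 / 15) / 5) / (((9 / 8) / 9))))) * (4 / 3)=-25 / 4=-6.25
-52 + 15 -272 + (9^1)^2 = -228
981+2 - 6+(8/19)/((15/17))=278581/285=977.48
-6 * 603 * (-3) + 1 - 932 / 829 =8997863 / 829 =10853.88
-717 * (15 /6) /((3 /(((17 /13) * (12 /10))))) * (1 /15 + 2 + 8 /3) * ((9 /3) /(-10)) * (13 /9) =288473 /150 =1923.15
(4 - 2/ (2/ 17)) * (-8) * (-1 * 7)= -728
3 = 3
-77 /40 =-1.92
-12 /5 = -2.40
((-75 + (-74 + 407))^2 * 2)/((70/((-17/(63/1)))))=-125732/245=-513.19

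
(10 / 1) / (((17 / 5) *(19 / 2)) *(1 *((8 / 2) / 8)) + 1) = 200 / 343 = 0.58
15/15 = 1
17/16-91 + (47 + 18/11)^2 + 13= 4430649/1936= 2288.56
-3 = -3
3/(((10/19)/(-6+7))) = 57/10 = 5.70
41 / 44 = 0.93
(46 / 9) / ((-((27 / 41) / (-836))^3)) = 1852372112922496 / 177147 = 10456694795.41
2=2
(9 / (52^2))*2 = 9 / 1352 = 0.01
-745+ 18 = -727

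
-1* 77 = -77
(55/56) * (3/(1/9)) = 1485/56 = 26.52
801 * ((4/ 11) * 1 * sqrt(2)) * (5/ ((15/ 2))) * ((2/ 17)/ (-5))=-4272 * sqrt(2)/ 935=-6.46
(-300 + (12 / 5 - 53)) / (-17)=1753 / 85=20.62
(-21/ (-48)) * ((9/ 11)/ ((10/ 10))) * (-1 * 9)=-567/ 176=-3.22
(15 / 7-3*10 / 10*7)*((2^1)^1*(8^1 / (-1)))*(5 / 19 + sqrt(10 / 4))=10560 / 133 + 1056*sqrt(10) / 7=556.45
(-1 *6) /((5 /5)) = -6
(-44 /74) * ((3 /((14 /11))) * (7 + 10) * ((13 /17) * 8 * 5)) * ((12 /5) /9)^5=-12886016 /13111875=-0.98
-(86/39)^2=-4.86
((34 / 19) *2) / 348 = 17 / 1653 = 0.01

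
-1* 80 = -80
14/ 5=2.80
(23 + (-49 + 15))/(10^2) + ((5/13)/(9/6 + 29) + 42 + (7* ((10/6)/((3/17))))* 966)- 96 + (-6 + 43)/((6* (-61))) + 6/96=60720832199/951600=63809.20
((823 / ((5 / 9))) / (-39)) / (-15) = 823 / 325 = 2.53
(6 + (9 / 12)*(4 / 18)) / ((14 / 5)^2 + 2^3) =925 / 2376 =0.39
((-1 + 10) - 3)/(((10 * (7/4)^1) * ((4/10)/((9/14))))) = 27/49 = 0.55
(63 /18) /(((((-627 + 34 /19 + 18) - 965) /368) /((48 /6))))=-6.55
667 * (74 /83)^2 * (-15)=-7952.88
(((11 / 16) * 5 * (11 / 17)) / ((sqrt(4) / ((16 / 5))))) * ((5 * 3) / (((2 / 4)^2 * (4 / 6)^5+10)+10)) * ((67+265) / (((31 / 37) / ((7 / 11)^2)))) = 427.60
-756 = -756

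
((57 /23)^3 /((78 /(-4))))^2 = 15242865444 /25018065241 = 0.61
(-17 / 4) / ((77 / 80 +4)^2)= -27200 / 157609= -0.17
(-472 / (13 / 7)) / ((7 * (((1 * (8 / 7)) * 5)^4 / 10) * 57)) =-141659 / 23712000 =-0.01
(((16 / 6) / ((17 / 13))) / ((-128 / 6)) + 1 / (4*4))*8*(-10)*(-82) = -3690 / 17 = -217.06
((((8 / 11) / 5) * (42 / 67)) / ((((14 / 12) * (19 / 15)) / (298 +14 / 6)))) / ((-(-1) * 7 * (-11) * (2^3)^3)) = -8109 / 17251696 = -0.00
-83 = -83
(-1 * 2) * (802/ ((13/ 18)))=-28872/ 13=-2220.92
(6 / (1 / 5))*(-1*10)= -300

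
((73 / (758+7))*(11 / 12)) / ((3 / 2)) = 803 / 13770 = 0.06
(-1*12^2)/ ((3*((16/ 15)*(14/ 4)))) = -12.86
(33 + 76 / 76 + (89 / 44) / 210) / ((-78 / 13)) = -314249 / 55440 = -5.67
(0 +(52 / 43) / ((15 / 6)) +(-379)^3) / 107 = -11704586781 / 23005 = -508784.47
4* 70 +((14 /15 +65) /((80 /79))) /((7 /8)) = 372131 /1050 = 354.41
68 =68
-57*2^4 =-912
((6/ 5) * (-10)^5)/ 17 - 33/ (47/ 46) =-5665806/ 799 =-7091.12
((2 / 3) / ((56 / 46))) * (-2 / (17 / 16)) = -1.03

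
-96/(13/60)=-5760/13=-443.08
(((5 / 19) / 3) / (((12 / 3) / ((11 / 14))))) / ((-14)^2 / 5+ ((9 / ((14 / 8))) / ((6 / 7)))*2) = 275 / 817152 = 0.00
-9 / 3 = -3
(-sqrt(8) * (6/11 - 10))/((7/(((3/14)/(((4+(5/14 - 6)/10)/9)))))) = 4320 * sqrt(2)/2849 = 2.14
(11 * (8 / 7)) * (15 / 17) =1320 / 119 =11.09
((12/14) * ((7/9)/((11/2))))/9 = 4/297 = 0.01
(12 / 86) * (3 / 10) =9 / 215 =0.04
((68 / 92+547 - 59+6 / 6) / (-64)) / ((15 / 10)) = -5.10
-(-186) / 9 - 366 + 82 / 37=-38086 / 111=-343.12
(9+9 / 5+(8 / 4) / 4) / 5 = 113 / 50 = 2.26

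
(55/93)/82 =0.01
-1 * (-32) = 32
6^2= 36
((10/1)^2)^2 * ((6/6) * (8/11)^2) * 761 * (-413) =-201147520000/121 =-1662376198.35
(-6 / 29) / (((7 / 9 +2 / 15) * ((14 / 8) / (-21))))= 3240 / 1189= 2.72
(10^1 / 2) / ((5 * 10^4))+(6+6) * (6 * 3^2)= 648.00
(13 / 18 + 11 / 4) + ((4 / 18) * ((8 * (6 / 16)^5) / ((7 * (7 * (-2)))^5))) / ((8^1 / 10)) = 2314037239806785 / 666442725064704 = 3.47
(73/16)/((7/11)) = 803/112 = 7.17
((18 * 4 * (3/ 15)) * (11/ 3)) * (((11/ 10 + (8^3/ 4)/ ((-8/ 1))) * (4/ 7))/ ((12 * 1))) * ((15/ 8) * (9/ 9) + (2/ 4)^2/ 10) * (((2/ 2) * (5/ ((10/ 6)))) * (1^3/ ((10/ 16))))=-1494768/ 4375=-341.66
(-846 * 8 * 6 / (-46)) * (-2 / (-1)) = 40608 / 23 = 1765.57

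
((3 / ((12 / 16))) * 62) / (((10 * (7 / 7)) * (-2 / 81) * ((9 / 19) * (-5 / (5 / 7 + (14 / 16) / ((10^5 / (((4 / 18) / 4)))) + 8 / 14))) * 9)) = 76334428861 / 1260000000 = 60.58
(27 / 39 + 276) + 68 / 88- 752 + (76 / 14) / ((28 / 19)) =-470.85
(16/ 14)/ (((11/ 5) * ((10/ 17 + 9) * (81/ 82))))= 55760/ 1016631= 0.05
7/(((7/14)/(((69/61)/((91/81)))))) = 11178/793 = 14.10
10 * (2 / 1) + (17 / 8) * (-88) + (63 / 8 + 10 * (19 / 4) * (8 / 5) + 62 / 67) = -44059 / 536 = -82.20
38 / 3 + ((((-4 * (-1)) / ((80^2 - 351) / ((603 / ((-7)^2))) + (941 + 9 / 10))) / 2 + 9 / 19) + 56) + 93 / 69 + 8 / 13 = 10474756795186 / 147314016681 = 71.10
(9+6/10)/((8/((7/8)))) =1.05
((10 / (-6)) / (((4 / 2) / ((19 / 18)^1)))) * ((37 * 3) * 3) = -3515 / 12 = -292.92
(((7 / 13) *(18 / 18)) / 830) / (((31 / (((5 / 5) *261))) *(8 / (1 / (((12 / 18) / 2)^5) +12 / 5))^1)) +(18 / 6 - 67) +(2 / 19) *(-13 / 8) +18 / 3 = -14745210049 / 254212400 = -58.00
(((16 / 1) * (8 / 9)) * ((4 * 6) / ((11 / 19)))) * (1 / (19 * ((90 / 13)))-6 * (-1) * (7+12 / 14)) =288968192 / 10395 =27798.77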